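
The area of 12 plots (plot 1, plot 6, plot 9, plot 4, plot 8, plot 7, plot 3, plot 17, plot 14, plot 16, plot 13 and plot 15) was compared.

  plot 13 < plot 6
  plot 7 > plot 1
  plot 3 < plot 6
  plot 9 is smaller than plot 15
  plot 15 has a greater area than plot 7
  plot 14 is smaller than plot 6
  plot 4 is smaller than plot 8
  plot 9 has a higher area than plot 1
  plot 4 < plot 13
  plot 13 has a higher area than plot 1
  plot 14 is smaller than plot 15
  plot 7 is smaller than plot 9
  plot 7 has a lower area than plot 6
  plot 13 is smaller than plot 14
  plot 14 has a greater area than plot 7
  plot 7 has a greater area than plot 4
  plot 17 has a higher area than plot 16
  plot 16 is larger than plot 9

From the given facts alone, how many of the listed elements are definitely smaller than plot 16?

From plot 16 the given relations immediately reach plot 9.
From those, plot 1, plot 7 — 3 in total.
From those, plot 4 — 4 in total.
Nothing else is reachable below plot 16; 4 in all.

4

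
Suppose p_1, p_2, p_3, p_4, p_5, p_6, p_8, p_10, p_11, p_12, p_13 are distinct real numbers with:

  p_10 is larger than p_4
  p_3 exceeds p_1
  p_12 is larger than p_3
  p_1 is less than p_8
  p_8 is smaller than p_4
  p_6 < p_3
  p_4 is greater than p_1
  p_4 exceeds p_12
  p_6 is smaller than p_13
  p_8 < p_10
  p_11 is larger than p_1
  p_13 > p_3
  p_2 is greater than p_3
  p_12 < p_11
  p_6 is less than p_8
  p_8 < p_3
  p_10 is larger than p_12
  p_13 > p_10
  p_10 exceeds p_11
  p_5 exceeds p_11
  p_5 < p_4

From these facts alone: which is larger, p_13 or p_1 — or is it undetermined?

p_1 < p_8 < p_3 < p_12 < p_11 < p_5 < p_4 < p_10 < p_13, by transitivity through p_8, p_3, p_12, p_11, p_5, p_4, p_10.
So p_13 is larger.

p_13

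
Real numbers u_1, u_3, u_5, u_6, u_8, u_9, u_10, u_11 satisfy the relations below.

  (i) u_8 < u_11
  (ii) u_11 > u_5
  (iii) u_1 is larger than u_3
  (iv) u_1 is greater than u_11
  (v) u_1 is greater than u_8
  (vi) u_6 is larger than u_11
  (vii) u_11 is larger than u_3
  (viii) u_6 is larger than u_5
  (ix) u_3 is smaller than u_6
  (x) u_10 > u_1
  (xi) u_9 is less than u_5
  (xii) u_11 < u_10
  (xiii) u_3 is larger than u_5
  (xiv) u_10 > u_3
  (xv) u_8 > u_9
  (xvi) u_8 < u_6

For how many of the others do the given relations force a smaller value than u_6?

5

Directly below u_6: u_8, u_5, u_3, u_11.
One step further: u_9 (5 so far).
Nothing else is reachable below u_6; 5 in all.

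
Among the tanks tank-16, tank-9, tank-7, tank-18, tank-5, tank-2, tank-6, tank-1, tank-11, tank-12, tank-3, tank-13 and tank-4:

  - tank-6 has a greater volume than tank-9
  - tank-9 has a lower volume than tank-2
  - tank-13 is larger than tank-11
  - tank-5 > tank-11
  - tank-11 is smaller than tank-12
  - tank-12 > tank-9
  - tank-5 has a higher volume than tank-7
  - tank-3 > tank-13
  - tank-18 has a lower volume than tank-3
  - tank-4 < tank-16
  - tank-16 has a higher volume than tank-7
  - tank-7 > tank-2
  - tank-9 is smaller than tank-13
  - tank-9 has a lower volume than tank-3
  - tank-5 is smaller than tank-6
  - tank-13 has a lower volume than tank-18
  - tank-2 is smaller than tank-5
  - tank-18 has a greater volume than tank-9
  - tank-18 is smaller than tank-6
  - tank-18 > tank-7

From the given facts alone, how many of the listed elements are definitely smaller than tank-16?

4

From tank-16 the given relations immediately reach tank-4, tank-7.
From those, tank-2 — 3 in total.
From those, tank-9 — 4 in total.
Nothing else is reachable below tank-16; 4 in all.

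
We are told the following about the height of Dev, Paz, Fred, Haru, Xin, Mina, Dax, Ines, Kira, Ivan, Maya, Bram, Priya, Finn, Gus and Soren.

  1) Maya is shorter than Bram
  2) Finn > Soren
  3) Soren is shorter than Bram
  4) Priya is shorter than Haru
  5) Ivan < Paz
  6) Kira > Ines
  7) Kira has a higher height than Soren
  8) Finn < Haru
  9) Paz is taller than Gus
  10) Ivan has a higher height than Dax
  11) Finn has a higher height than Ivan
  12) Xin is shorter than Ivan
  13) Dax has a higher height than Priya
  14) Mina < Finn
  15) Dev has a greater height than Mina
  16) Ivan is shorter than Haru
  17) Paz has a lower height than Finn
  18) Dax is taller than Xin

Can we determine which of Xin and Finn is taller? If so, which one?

Finn

Xin < Dax and Dax < Ivan give Xin < Ivan.
With Ivan < Paz: Xin < Dax < Ivan < Paz.
Then Paz < Finn extends the chain to Finn.
So Finn is taller.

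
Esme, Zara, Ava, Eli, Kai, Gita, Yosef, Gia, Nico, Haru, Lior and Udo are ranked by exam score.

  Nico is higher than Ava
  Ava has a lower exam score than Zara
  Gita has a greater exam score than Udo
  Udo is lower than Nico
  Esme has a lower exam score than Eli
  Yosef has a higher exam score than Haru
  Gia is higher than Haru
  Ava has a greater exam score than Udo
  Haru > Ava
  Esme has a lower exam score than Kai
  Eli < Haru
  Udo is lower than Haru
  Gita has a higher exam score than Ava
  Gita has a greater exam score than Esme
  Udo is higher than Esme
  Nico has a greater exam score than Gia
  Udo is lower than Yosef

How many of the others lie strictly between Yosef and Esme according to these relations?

4

The relations place Esme below Yosef. An element lies strictly between them when it is forced above Esme and also forced below Yosef.
Above Esme: {Eli, Udo, Ava, Haru, Gia, Zara, Gita, Kai, Nico}. Below Yosef: {Eli, Udo, Ava, Haru}.
Intersection: {Eli, Udo, Ava, Haru} — 4.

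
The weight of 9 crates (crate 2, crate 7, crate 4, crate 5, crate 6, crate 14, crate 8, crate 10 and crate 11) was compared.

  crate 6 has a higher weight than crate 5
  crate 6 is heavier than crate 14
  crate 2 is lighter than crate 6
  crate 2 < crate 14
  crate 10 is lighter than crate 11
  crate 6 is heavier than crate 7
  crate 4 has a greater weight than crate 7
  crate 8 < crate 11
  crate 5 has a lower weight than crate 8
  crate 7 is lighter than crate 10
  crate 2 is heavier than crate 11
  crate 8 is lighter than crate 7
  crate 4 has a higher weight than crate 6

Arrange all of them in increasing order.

Each adjacent pair is fixed by a given relation: crate 5 < crate 8; crate 8 < crate 7; crate 7 < crate 10; crate 10 < crate 11; crate 11 < crate 2; crate 2 < crate 14; crate 14 < crate 6; crate 6 < crate 4. Chaining them end to end gives the full order.

crate 5 < crate 8 < crate 7 < crate 10 < crate 11 < crate 2 < crate 14 < crate 6 < crate 4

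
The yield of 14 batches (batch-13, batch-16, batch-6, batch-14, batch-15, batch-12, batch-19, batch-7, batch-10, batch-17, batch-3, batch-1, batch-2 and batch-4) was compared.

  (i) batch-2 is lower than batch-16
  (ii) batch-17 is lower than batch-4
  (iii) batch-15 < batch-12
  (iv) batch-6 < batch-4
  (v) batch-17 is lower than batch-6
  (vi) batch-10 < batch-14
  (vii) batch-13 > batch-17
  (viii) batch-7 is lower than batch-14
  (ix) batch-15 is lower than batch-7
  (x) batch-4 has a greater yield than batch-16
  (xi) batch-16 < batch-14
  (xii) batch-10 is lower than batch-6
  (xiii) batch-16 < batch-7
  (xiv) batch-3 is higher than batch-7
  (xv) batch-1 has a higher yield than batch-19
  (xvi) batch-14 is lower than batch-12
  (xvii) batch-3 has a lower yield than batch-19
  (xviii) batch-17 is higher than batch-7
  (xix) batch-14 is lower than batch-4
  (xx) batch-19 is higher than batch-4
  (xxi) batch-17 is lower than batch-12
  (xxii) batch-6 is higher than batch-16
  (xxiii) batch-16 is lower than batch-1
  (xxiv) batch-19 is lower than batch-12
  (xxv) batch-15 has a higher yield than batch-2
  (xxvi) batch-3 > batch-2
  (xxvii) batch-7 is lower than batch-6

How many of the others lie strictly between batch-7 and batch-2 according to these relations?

The relations place batch-2 below batch-7. An element lies strictly between them when it is forced above batch-2 and also forced below batch-7.
Above batch-2: {batch-15, batch-16, batch-3, batch-14, batch-17, batch-13, batch-6, batch-4, batch-19, batch-12, batch-1}. Below batch-7: {batch-15, batch-16}.
Intersection: {batch-15, batch-16} — 2.

2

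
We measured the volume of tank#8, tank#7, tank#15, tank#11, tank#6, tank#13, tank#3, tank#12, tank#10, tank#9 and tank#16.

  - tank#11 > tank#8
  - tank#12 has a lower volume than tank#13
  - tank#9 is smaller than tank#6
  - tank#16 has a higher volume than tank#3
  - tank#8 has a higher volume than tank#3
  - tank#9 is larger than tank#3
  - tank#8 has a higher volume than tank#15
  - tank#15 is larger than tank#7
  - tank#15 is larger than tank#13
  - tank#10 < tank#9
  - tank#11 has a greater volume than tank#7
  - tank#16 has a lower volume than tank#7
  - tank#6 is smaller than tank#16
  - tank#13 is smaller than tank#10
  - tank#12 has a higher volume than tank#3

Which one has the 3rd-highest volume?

tank#15

Chaining the given pairs: tank#3 < tank#12 < tank#13 < tank#10 < tank#9 < tank#6 < tank#16 < tank#7 < tank#15 < tank#8 < tank#11.
The 3rd largest is tank#15.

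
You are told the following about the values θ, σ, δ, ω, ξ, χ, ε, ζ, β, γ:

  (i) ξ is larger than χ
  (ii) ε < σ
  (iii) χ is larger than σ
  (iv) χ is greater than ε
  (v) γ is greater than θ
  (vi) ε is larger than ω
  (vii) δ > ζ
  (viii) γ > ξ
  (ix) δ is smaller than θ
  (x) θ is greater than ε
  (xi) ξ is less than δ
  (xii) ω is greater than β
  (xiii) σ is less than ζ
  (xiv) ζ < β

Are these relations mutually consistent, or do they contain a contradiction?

inconsistent

We have σ < ζ stated directly, yet also ζ < β < ω < ε < σ by chaining the others — so ζ < σ. Contradiction.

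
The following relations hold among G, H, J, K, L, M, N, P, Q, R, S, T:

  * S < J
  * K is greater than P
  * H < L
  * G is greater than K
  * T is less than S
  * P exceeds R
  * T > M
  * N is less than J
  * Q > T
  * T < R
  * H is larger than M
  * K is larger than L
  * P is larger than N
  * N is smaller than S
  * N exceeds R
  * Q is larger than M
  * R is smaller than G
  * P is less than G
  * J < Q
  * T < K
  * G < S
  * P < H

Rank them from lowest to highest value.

M < T < R < N < P < H < L < K < G < S < J < Q

Nothing is placed below M, so it is least; from there M < T; T < R; R < N; N < P; P < H; H < L; L < K; K < G; G < S; S < J; J < Q, each given directly.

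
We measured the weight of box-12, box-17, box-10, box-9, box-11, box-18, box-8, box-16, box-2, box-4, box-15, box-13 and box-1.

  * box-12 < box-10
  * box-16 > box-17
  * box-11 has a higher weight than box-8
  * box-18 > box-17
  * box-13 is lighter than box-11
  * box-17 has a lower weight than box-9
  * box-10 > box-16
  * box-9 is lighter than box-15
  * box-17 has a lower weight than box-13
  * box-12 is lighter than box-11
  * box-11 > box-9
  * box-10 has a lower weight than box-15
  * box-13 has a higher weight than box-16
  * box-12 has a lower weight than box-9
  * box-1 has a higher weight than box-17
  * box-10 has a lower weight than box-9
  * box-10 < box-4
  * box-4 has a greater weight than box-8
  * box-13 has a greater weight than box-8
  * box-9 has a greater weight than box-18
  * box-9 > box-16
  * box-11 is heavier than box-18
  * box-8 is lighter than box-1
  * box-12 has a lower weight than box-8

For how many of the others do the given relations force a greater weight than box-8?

The elements the relations force above box-8 are box-13, box-1, box-4, box-11 — no chain reaches any other.
That is 4.

4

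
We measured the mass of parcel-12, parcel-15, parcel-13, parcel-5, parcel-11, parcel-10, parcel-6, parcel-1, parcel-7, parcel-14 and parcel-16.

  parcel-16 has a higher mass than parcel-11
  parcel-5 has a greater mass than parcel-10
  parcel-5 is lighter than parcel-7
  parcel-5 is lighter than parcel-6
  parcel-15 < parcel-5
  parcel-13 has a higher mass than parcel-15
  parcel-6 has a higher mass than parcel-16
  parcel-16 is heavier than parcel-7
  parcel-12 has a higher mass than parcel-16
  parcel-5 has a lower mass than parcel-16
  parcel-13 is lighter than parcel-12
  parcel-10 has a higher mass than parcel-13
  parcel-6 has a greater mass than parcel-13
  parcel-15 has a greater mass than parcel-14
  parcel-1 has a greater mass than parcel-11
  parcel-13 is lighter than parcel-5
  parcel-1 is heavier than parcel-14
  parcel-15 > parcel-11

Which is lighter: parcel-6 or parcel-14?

parcel-14

parcel-14 < parcel-15 and parcel-15 < parcel-13 give parcel-14 < parcel-13.
With parcel-13 < parcel-10: parcel-14 < parcel-15 < parcel-13 < parcel-10.
Then parcel-10 < parcel-5 extends the chain to parcel-5.
Then parcel-5 < parcel-7 extends the chain to parcel-7.
With parcel-7 < parcel-16: parcel-14 < parcel-15 < parcel-13 < parcel-10 < parcel-5 < parcel-7 < parcel-16.
With parcel-16 < parcel-6: parcel-14 < parcel-15 < parcel-13 < parcel-10 < parcel-5 < parcel-7 < parcel-16 < parcel-6.
So parcel-14 < parcel-6; parcel-14 is the lighter of the two.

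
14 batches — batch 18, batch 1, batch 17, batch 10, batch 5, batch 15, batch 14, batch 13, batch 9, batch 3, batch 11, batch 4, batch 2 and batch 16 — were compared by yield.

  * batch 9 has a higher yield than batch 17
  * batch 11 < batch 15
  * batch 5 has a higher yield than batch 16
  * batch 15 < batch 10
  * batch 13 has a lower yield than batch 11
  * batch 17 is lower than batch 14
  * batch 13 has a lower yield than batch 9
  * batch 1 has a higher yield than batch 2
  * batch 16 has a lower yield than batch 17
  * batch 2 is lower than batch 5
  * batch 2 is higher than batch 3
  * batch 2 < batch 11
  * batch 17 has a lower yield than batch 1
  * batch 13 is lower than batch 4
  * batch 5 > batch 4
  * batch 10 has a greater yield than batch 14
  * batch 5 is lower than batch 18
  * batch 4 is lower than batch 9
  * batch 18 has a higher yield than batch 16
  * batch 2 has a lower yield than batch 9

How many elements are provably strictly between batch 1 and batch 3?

The relations place batch 3 below batch 1. An element lies strictly between them when it is forced above batch 3 and also forced below batch 1.
Above batch 3: {batch 2, batch 11, batch 15, batch 5, batch 10, batch 18, batch 9}. Below batch 1: {batch 2, batch 16, batch 17}.
Intersection: {batch 2} — 1.

1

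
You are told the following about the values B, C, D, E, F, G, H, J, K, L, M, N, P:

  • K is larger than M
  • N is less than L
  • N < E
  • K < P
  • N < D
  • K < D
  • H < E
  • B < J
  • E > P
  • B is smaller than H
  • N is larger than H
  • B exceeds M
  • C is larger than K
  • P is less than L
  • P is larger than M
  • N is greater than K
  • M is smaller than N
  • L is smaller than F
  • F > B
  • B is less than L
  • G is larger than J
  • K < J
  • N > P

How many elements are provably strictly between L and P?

1

The relations place P below L. An element lies strictly between them when it is forced above P and also forced below L.
Above P: {N, E, D, F}. Below L: {M, K, B, H, N}.
Intersection: {N} — 1.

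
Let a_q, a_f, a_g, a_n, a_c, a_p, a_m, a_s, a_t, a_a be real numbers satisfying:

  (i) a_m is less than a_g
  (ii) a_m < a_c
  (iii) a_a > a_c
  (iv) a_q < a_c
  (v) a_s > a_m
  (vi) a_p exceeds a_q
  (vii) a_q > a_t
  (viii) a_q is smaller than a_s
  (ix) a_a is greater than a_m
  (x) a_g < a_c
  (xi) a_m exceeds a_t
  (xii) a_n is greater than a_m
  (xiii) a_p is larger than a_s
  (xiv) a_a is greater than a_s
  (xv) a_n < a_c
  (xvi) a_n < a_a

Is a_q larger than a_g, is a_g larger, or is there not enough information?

Following every chain through a_q: above a_q we get a_s, a_c, a_p, a_a; below a_q we get a_t.
a_g is not reached, and no chain runs the other way from a_g to a_q.
So the given relations leave the order of a_q and a_g undetermined.

undetermined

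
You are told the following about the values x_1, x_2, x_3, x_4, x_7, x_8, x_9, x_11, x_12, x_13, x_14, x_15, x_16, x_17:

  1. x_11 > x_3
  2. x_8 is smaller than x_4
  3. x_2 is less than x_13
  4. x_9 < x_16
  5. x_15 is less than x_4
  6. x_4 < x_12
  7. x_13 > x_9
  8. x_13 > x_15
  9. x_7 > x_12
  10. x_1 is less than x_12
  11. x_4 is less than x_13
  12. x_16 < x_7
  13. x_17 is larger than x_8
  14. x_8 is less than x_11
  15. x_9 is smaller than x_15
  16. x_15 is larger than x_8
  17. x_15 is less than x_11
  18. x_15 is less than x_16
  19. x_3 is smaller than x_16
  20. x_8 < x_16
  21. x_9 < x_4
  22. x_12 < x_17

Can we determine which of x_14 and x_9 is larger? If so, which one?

Following every chain through x_9: above x_9 we get x_15, x_16, x_4, x_12, x_13, x_11, x_7, x_17.
x_14 is not reached, and no chain runs the other way from x_14 to x_9.
So the given relations leave the order of x_9 and x_14 undetermined.

undetermined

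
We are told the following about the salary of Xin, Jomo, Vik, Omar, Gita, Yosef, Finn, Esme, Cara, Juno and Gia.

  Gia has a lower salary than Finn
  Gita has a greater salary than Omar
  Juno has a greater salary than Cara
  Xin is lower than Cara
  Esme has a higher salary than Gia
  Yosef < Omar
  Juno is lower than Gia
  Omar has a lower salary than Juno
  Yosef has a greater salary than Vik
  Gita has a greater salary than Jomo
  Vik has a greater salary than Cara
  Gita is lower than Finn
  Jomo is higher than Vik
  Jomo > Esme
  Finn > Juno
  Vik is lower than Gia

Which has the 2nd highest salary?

Gita

Chaining the given pairs: Xin < Cara < Vik < Yosef < Omar < Juno < Gia < Esme < Jomo < Gita < Finn.
The 2nd largest is Gita.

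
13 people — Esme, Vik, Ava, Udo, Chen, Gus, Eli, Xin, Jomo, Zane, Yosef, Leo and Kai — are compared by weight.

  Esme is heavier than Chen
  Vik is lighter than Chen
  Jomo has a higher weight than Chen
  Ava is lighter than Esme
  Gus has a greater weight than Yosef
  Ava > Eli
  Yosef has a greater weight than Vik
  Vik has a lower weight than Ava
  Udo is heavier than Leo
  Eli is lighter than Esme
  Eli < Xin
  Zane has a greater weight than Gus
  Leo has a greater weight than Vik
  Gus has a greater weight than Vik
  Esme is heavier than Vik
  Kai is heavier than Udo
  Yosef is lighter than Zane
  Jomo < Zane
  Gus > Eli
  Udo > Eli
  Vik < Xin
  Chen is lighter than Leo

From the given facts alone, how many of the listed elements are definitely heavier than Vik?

From Vik the given relations immediately reach Chen, Yosef, Xin, Gus, Ava, Leo, Esme.
From those, Jomo, Zane, Udo — 10 in total.
From those, Kai — 11 in total.
No other element is forced above Vik by the given relations, so the count is 11.

11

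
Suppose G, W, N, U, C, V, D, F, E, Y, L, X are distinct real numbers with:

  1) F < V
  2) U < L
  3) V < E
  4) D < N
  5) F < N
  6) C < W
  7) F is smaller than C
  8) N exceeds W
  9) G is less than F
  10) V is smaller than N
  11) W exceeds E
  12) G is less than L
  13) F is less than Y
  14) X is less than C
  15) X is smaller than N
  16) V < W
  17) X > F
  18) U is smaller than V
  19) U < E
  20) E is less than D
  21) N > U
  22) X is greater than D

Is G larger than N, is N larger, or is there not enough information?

Chaining the given relations: G < F < V < E < D < X < C < W < N.
So N is larger.

N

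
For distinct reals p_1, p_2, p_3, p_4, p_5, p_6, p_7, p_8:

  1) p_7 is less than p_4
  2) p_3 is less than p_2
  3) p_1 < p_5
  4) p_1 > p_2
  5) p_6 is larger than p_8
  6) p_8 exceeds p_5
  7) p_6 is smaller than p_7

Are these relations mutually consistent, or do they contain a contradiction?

Every relation is compatible with p_3 < p_2 < p_1 < p_5 < p_8 < p_6 < p_7 < p_4; the set is consistent.

consistent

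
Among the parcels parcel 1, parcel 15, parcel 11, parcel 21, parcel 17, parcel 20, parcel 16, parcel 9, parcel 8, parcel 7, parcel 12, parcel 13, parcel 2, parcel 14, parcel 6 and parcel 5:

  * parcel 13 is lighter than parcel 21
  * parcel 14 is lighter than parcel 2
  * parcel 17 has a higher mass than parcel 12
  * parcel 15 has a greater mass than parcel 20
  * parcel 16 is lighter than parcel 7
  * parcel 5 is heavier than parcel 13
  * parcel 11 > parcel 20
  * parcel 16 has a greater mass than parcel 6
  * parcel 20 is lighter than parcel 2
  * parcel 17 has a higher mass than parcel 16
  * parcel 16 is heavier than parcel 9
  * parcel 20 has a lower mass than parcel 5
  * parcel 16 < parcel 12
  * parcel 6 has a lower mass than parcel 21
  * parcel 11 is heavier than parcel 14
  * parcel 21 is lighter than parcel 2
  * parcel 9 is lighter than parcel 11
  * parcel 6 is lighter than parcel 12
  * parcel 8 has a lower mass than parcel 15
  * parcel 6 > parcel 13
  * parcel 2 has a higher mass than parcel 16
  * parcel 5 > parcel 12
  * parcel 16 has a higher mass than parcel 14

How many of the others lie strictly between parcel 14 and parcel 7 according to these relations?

1

The relations place parcel 14 below parcel 7. An element lies strictly between them when it is forced above parcel 14 and also forced below parcel 7.
Above parcel 14: {parcel 16, parcel 12, parcel 11, parcel 17, parcel 2, parcel 5}. Below parcel 7: {parcel 9, parcel 13, parcel 6, parcel 16}.
Intersection: {parcel 16} — 1.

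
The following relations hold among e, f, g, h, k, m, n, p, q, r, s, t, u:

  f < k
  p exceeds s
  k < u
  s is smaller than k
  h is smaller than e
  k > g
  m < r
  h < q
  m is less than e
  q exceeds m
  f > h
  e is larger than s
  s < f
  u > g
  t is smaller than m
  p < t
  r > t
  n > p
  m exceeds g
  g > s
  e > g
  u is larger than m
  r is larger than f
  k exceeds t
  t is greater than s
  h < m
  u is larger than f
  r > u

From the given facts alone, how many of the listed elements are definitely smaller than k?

6

The elements the relations force below k are s, g, p, h, t, f — no chain reaches any other.
That is 6.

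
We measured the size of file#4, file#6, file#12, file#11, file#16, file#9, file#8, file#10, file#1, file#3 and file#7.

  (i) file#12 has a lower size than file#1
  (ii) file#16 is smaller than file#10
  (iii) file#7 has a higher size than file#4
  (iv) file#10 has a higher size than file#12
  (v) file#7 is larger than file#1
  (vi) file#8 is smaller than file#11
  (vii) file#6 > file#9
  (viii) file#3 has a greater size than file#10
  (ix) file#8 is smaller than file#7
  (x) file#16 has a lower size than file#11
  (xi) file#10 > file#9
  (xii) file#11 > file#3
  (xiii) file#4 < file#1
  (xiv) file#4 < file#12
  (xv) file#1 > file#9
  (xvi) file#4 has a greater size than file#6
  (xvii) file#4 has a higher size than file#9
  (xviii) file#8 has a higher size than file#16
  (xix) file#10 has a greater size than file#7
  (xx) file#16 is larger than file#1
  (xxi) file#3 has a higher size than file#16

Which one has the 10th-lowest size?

file#3

Piecing the relations together gives one ordering: file#9 < file#6 < file#4 < file#12 < file#1 < file#16 < file#8 < file#7 < file#10 < file#3 < file#11.
The 10th smallest is file#3.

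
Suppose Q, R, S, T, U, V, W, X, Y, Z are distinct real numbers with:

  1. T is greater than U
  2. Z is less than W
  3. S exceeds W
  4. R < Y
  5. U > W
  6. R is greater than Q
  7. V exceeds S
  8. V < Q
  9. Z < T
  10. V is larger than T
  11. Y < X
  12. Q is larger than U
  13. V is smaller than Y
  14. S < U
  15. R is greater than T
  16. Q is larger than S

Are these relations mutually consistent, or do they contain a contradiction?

consistent

The single ordering Z < W < S < U < T < V < Q < R < Y < X satisfies every listed relation, so no contradiction arises.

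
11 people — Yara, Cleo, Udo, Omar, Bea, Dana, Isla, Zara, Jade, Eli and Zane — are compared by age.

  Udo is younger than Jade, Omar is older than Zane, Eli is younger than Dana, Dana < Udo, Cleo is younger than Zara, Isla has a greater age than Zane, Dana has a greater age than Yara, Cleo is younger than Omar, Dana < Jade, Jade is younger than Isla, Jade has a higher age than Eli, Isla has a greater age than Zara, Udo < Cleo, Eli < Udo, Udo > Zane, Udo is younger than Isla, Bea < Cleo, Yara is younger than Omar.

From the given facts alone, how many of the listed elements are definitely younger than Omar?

7

The elements the relations force below Omar are Bea, Eli, Zane, Yara, Dana, Udo, Cleo — no chain reaches any other.
That is 7.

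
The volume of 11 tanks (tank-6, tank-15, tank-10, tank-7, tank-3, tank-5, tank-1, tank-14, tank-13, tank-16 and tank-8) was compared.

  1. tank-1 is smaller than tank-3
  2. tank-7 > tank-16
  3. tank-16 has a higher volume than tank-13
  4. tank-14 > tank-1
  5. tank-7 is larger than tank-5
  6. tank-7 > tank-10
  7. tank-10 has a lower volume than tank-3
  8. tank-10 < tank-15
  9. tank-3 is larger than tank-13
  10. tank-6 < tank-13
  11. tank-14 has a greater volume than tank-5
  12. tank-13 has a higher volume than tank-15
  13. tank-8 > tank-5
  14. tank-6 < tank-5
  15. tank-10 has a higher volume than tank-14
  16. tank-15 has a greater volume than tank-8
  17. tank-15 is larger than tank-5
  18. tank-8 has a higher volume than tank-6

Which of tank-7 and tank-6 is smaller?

tank-6

tank-6 < tank-5 and tank-5 < tank-14 give tank-6 < tank-14.
Then tank-14 < tank-10 extends the chain to tank-10.
Then tank-10 < tank-15 extends the chain to tank-15.
Then tank-15 < tank-13 extends the chain to tank-13.
With tank-13 < tank-16: tank-6 < tank-5 < tank-14 < tank-10 < tank-15 < tank-13 < tank-16.
Then tank-16 < tank-7 extends the chain to tank-7.
So tank-6 < tank-7; tank-6 is the smaller of the two.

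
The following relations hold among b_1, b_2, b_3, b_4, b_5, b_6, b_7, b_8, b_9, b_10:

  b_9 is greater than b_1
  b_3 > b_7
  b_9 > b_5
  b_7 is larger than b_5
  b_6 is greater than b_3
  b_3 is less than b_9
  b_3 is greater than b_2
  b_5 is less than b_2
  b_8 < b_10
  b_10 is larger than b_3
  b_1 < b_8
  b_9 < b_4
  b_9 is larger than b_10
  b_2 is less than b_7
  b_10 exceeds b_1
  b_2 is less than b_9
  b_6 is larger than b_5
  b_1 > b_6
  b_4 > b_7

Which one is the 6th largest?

b_6

The consecutive relations fix a unique order: b_5 < b_2 < b_7 < b_3 < b_6 < b_1 < b_8 < b_10 < b_9 < b_4.
Counting 6 from the largest end gives b_6.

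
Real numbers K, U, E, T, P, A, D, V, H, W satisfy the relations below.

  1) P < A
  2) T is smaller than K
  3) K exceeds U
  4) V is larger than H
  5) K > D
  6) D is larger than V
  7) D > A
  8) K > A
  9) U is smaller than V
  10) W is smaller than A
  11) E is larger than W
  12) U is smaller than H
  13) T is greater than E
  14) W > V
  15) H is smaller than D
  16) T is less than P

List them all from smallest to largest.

U < H < V < W < E < T < P < A < D < K

The consecutive links are each given: U < H; H < V; V < W; W < E; E < T; T < P; P < A; A < D; D < K.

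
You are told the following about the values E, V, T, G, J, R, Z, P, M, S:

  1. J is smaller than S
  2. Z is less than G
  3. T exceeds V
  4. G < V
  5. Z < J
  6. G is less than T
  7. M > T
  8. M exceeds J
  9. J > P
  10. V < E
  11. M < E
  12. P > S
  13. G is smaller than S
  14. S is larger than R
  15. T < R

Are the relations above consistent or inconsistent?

Chaining the given relations yields S < P < J, so S < J. But one relation states J < S. These cannot both hold.

inconsistent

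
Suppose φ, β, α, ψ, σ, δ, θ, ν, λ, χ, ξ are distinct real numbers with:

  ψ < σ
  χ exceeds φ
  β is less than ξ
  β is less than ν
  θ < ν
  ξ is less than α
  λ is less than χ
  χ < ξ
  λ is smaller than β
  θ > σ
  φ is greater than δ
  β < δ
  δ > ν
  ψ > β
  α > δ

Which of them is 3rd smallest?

The consecutive relations fix a unique order: λ < β < ψ < σ < θ < ν < δ < φ < χ < ξ < α.
The 3rd smallest is ψ.

ψ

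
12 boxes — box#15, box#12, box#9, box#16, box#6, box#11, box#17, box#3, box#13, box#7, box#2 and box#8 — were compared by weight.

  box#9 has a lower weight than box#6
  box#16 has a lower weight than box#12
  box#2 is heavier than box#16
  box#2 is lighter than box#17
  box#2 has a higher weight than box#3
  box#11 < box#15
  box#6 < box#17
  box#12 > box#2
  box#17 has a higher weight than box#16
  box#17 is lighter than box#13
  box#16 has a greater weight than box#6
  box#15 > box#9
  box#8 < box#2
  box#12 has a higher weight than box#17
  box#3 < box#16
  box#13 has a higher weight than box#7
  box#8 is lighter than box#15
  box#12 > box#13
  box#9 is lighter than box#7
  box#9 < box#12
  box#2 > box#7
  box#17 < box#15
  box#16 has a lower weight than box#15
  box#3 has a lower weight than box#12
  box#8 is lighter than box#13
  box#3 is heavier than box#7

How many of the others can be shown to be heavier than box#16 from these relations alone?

5

Directly above box#16: box#2, box#17, box#15, box#12.
One step further: box#13 (5 so far).
No other element is forced above box#16 by the given relations, so the count is 5.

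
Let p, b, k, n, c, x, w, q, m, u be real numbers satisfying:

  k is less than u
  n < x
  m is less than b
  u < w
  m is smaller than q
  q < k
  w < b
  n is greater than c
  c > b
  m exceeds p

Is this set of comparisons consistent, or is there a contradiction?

The single ordering p < m < q < k < u < w < b < c < n < x satisfies every listed relation, so no contradiction arises.

consistent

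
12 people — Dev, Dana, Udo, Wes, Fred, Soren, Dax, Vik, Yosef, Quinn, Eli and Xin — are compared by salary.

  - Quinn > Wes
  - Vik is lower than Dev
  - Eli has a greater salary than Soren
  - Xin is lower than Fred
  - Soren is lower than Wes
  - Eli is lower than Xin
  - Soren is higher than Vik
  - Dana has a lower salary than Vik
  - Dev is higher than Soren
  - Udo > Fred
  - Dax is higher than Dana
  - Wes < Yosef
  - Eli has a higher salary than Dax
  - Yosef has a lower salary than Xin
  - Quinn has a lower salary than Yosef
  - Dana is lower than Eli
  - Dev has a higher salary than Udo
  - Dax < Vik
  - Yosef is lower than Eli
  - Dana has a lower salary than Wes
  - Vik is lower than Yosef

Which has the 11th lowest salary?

Udo

Piecing the relations together gives one ordering: Dana < Dax < Vik < Soren < Wes < Quinn < Yosef < Eli < Xin < Fred < Udo < Dev.
Counting 11 from the smallest end gives Udo.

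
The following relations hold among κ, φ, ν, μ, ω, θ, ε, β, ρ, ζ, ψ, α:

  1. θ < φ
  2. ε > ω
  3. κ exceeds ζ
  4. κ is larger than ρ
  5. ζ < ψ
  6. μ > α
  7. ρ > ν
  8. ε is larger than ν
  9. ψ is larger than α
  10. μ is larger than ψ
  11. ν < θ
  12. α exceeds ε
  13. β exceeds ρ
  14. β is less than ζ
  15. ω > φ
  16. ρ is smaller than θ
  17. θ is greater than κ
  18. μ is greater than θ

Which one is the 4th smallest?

The consecutive relations fix a unique order: ν < ρ < β < ζ < κ < θ < φ < ω < ε < α < ψ < μ.
The 4th smallest is ζ.

ζ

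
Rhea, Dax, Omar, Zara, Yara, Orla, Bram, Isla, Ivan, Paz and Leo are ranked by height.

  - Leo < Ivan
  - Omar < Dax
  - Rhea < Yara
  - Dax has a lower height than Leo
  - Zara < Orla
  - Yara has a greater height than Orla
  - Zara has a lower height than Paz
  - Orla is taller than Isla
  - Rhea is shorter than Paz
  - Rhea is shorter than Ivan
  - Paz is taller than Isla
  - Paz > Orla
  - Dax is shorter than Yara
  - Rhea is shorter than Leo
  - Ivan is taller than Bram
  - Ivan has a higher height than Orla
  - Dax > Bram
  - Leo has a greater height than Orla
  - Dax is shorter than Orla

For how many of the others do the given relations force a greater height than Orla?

The elements the relations force above Orla are Leo, Ivan, Paz, Yara — no chain reaches any other.
That is 4.

4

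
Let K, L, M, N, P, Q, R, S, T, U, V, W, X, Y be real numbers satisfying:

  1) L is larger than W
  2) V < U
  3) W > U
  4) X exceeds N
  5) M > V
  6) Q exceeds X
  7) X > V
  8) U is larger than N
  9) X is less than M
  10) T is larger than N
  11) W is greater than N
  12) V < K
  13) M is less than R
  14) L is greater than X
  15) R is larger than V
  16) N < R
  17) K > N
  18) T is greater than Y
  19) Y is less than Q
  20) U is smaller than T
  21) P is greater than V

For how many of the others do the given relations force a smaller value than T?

4

From T the given relations immediately reach Y, N, U.
From those, V — 4 in total.
No other element is forced below T by the given relations, so the count is 4.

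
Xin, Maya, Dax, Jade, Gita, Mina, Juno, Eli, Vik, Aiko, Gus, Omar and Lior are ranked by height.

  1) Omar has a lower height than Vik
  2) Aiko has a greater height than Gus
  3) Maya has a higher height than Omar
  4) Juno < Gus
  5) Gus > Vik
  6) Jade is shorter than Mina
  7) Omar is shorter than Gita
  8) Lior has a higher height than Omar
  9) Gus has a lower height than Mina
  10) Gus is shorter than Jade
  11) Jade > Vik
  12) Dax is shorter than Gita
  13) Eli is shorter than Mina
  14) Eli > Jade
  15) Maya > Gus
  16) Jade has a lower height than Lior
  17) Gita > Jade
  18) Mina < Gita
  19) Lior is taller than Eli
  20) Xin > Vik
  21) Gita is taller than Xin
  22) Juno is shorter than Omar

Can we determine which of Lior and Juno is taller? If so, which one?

Lior

Link the given pairs in sequence: Juno < Omar; Omar < Vik; Vik < Jade; Jade < Eli; Eli < Lior.
Together: Juno < Omar < Vik < Jade < Eli < Lior.
So Lior is taller.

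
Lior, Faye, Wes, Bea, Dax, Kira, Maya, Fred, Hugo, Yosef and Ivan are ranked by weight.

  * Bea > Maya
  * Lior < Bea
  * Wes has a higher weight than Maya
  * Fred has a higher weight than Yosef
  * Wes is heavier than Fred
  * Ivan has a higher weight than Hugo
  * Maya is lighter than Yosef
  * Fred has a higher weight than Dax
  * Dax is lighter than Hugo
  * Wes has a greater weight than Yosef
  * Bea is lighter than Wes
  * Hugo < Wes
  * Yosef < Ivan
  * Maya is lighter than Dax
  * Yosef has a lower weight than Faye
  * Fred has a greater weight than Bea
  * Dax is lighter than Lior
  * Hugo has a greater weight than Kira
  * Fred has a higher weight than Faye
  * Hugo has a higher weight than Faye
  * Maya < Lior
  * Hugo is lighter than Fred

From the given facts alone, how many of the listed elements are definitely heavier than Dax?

6

The elements the relations force above Dax are Lior, Bea, Hugo, Fred, Wes, Ivan — no chain reaches any other.
That is 6.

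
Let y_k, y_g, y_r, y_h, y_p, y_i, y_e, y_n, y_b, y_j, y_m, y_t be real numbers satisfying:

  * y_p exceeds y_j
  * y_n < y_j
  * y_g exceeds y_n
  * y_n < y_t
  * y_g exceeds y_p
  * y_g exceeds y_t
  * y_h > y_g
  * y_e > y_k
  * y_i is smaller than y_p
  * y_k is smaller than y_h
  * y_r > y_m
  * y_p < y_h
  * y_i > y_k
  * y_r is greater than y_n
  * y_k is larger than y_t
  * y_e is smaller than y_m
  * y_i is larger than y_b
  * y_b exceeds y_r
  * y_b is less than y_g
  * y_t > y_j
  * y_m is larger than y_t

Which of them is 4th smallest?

The consecutive relations fix a unique order: y_n < y_j < y_t < y_k < y_e < y_m < y_r < y_b < y_i < y_p < y_g < y_h.
The 4th smallest is y_k.

y_k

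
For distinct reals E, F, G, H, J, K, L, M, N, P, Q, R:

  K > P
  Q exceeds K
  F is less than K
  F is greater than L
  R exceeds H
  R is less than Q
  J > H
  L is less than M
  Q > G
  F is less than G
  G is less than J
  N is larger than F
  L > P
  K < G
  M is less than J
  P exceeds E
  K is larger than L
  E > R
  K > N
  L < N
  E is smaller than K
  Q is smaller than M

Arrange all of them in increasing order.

The consecutive links are each given: H < R; R < E; E < P; P < L; L < F; F < N; N < K; K < G; G < Q; Q < M; M < J.

H < R < E < P < L < F < N < K < G < Q < M < J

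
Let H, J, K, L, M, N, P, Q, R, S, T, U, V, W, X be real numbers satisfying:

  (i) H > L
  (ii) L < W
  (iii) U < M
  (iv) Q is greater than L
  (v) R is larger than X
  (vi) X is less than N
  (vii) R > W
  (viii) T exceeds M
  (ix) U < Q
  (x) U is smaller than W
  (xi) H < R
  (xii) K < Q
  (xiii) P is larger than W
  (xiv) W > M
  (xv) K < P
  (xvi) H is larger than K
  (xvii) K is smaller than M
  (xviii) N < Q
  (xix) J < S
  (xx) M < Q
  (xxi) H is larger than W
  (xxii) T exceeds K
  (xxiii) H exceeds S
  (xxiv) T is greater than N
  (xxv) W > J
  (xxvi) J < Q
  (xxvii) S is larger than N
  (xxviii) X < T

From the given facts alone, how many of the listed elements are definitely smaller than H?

Directly below H: K, L, W, S.
One step further: J, U, M, N (8 so far).
One step further: X (9 so far).
Nothing else is reachable below H; 9 in all.

9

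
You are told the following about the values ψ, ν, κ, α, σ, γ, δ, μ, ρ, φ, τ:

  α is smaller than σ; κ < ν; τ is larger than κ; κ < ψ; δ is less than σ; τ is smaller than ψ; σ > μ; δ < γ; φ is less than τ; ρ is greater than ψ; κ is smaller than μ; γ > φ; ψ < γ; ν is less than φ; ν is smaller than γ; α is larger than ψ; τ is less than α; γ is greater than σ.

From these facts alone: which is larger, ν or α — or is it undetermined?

ν < φ and φ < τ give ν < τ.
With τ < ψ: ν < φ < τ < ψ.
Then ψ < α extends the chain to α.
So α is larger.

α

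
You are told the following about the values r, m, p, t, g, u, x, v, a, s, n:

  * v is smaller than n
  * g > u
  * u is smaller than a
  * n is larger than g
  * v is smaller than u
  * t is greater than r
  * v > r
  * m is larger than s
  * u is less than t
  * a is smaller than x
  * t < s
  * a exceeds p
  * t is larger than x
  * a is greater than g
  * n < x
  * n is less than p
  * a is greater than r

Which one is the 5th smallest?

n

The consecutive relations fix a unique order: r < v < u < g < n < p < a < x < t < s < m.
The 5th smallest is n.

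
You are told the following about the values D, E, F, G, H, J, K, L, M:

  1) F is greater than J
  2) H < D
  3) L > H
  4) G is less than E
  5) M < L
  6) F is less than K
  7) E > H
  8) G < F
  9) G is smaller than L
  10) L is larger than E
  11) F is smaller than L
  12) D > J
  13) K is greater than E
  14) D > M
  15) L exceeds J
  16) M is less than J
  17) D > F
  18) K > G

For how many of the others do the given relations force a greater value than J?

4

From J the given relations immediately reach F, L, D.
From those, K — 4 in total.
No other element is forced above J by the given relations, so the count is 4.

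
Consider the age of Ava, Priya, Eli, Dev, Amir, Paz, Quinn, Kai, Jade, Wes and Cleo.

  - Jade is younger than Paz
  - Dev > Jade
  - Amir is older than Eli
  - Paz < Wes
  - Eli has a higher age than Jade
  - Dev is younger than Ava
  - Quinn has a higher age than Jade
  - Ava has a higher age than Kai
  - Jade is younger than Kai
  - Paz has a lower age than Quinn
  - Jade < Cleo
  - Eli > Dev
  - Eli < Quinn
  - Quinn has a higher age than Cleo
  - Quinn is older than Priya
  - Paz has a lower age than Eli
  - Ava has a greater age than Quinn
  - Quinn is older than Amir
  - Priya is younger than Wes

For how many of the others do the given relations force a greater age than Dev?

4

The elements the relations force above Dev are Eli, Amir, Quinn, Ava — no chain reaches any other.
That is 4.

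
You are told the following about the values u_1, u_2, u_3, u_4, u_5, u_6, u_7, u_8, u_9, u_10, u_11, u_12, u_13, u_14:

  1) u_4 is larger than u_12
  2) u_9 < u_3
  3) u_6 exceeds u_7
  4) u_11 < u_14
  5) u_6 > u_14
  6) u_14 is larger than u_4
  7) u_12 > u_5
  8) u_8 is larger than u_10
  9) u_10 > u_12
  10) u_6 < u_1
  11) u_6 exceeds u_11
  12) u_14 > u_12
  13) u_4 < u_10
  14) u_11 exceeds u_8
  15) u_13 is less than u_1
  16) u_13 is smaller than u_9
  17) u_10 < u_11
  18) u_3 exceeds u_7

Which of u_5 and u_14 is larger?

u_5 < u_12 and u_12 < u_4 give u_5 < u_4.
Then u_4 < u_10 extends the chain to u_10.
Then u_10 < u_8 extends the chain to u_8.
With u_8 < u_11: u_5 < u_12 < u_4 < u_10 < u_8 < u_11.
Then u_11 < u_14 extends the chain to u_14.
So u_5 < u_14; u_14 is the larger of the two.

u_14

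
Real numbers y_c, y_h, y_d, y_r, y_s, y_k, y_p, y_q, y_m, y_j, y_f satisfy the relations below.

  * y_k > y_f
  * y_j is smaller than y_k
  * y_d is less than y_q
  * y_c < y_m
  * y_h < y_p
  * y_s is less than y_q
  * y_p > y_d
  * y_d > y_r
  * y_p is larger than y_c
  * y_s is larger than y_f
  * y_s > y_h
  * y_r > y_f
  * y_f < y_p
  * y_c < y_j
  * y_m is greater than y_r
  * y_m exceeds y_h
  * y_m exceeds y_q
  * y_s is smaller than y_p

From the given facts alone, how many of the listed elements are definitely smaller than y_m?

From y_m the given relations immediately reach y_h, y_c, y_r, y_q.
From those, y_f, y_s, y_d — 7 in total.
No other element is forced below y_m by the given relations, so the count is 7.

7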